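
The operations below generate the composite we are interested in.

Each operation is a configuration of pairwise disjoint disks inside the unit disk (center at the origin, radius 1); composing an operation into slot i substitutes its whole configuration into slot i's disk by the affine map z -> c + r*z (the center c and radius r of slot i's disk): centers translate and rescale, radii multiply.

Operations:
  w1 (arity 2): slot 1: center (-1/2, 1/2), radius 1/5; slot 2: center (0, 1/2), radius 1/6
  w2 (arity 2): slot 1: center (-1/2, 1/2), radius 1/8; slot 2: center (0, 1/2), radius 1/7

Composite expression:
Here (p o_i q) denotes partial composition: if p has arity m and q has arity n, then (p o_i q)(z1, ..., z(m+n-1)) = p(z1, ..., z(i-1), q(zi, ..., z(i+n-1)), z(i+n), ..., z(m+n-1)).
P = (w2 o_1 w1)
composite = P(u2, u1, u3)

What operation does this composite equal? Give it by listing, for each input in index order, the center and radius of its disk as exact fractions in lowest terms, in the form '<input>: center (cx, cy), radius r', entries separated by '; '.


u1: center (-1/2, 9/16), radius 1/48; u2: center (-9/16, 9/16), radius 1/40; u3: center (0, 1/2), radius 1/7

Nesting under w2 composes maps z -> c + r*z down each u-path.
input u2: composing its 2 substitution steps yields center (-9/16, 9/16), radius 1/40
input u1: composing its 2 substitution steps yields center (-1/2, 9/16), radius 1/48
input u3: composing its 1 substitution step yields center (0, 1/2), radius 1/7


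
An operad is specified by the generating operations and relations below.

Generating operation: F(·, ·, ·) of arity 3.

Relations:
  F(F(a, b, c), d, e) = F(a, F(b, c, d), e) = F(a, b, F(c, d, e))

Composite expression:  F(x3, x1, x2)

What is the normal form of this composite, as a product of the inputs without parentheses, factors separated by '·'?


x3 · x1 · x2

The F-tree's shape is irrelevant; the x-reading-order decides.
F(x3, x1, x2) collapses to x3 · x1 · x2


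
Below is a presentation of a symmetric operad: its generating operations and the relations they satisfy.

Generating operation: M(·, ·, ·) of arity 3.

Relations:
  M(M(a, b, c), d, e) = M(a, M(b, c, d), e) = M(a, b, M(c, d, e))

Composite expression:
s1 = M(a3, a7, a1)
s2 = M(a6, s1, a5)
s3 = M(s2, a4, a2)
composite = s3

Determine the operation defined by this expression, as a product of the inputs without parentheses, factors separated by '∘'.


a6 ∘ a3 ∘ a7 ∘ a1 ∘ a5 ∘ a4 ∘ a2

Associativity of M dissolves the nesting; only the a-input order survives.
M(a3, a7, a1) spells out as a3 ∘ a7 ∘ a1
M(a6, M(a3, a7, a1), a5) spells out as a6 ∘ a3 ∘ a7 ∘ a1 ∘ a5
M(M(a6, M(a3, a7, a1), a5), a4, a2) spells out as a6 ∘ a3 ∘ a7 ∘ a1 ∘ a5 ∘ a4 ∘ a2


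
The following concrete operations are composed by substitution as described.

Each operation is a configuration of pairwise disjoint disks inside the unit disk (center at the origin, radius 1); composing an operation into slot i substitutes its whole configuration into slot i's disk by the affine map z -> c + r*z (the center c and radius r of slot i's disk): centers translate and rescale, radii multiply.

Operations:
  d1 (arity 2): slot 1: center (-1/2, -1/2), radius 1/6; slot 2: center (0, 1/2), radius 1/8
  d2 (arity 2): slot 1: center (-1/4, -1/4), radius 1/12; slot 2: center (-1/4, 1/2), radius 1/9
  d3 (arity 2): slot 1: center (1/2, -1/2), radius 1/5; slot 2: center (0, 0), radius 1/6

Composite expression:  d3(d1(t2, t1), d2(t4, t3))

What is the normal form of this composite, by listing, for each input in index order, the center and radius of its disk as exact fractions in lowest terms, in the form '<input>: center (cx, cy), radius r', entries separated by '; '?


Below d3, radii multiply path by path; the t-disk centers shift.
input t2: composing its 2 substitution steps yields center (2/5, -3/5), radius 1/30
input t1: composing its 2 substitution steps yields center (1/2, -2/5), radius 1/40
input t4: composing its 2 substitution steps yields center (-1/24, -1/24), radius 1/72
input t3: composing its 2 substitution steps yields center (-1/24, 1/12), radius 1/54

t1: center (1/2, -2/5), radius 1/40; t2: center (2/5, -3/5), radius 1/30; t3: center (-1/24, 1/12), radius 1/54; t4: center (-1/24, -1/24), radius 1/72


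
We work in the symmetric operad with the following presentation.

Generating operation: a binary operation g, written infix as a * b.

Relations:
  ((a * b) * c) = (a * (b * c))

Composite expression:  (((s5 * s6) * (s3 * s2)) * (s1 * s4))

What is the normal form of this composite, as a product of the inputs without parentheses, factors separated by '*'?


s5 * s6 * s3 * s2 * s1 * s4

Associativity of g dissolves the nesting; only the s-input order survives.
(s5 * s6) unparenthesizes to s5 * s6
(s3 * s2) unparenthesizes to s3 * s2
((s5 * s6) * (s3 * s2)) unparenthesizes to s5 * s6 * s3 * s2
(s1 * s4) unparenthesizes to s1 * s4
(((s5 * s6) * (s3 * s2)) * (s1 * s4)) unparenthesizes to s5 * s6 * s3 * s2 * s1 * s4


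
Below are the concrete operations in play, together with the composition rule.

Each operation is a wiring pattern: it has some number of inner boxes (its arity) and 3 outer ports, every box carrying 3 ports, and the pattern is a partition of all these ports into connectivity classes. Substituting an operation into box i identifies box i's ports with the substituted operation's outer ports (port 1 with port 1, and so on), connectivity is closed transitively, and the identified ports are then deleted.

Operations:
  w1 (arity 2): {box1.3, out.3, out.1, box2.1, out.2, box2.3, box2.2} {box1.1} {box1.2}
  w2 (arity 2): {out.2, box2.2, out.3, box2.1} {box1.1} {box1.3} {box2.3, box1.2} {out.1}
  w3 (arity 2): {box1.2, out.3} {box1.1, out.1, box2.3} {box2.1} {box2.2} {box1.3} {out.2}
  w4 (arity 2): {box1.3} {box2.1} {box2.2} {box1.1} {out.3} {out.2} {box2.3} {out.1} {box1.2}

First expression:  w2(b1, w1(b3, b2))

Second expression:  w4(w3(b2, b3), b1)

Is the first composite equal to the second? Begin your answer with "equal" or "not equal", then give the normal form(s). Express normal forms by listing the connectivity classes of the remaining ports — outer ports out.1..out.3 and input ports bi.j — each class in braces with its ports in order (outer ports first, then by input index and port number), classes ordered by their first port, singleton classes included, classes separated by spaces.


not equal — first {out.1} {out.2, out.3, b1.2, b2.1, b2.2, b2.3, b3.3} {b1.1} {b1.3} {b3.1} {b3.2}, second {out.1} {out.2} {out.3} {b1.1} {b1.2} {b1.3} {b2.1, b3.3} {b2.2} {b2.3} {b3.1} {b3.2}

Normal form of the first expression: {out.1} {out.2, out.3, b1.2, b2.1, b2.2, b2.3, b3.3} {b1.1} {b1.3} {b3.1} {b3.2}
Normal form of the second expression: {out.1} {out.2} {out.3} {b1.1} {b1.2} {b1.3} {b2.1, b3.3} {b2.2} {b2.3} {b3.1} {b3.2}
The normal forms differ: not equal.


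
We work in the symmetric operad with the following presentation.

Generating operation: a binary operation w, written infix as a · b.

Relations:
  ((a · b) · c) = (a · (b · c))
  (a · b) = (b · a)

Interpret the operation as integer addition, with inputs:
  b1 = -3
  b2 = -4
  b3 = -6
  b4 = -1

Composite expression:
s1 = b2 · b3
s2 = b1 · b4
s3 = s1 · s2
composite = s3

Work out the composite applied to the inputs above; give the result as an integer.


(b2 · b3) = -10
(b1 · b4) = -4
((b2 · b3) · (b1 · b4)) = -14

-14


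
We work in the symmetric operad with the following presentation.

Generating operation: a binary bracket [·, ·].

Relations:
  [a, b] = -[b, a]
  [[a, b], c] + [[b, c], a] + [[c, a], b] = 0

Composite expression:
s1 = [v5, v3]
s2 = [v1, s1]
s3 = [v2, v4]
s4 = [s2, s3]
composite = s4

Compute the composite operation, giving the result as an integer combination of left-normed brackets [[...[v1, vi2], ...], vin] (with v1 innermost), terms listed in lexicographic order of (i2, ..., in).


-[[[[v1, v3], v5], v2], v4] + [[[[v1, v3], v5], v4], v2] + [[[[v1, v5], v3], v2], v4] - [[[[v1, v5], v3], v4], v2]

Skip Jacobi rewriting: expand, keep v1-initial words, read off terms.
Composite bracket: [[v1, [v5, v3]], [v2, v4]]
Full expansion: 16 signed words from ab - ba (2^4 = 16).
The v1-initial words carry the normal form:
  the word v1v3v5v2v4 carries sign -1 and contributes -[[[[v1, v3], v5], v2], v4]
  the word v1v3v5v4v2 carries sign +1 and contributes +[[[[v1, v3], v5], v4], v2]
  the word v1v5v3v2v4 carries sign +1 and contributes +[[[[v1, v5], v3], v2], v4]
  the word v1v5v3v4v2 carries sign -1 and contributes -[[[[v1, v5], v3], v4], v2]


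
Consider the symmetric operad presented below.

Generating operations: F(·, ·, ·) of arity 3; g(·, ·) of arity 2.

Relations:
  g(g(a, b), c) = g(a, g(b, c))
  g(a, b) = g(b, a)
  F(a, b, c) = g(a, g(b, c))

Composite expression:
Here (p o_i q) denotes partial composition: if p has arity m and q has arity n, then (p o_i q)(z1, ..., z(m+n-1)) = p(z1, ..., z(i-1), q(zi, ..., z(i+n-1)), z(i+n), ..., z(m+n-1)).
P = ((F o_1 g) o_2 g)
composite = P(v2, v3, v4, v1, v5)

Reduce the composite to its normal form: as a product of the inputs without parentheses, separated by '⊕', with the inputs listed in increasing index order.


v1 ⊕ v2 ⊕ v3 ⊕ v4 ⊕ v5


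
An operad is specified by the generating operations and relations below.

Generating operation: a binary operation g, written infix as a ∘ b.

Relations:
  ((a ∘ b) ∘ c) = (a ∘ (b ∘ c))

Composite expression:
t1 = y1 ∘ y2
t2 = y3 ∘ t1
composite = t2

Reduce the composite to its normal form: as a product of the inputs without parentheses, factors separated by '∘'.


y3 ∘ y1 ∘ y2

All parenthesizations of g agree; list the y-inputs left to right.
(y1 ∘ y2) reduces to y1 ∘ y2
(y3 ∘ (y1 ∘ y2)) reduces to y3 ∘ y1 ∘ y2


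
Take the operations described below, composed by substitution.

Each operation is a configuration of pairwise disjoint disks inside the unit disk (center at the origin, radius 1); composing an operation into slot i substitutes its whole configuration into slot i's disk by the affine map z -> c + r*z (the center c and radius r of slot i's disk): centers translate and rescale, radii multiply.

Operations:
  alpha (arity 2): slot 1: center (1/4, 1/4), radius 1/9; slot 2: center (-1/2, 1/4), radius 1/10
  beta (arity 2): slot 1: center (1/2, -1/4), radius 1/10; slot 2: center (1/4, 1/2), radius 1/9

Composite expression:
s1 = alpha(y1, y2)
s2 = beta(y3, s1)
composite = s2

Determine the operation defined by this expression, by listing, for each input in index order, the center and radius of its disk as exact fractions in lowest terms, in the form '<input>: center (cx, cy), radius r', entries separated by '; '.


y1: center (5/18, 19/36), radius 1/81; y2: center (7/36, 19/36), radius 1/90; y3: center (1/2, -1/4), radius 1/10

Nesting under beta composes maps z -> c + r*z down each y-path.
y3 passes through 1 substitution, ending at center (1/2, -1/4), radius 1/10
y1 passes through 2 substitutions, ending at center (5/18, 19/36), radius 1/81
y2 passes through 2 substitutions, ending at center (7/36, 19/36), radius 1/90


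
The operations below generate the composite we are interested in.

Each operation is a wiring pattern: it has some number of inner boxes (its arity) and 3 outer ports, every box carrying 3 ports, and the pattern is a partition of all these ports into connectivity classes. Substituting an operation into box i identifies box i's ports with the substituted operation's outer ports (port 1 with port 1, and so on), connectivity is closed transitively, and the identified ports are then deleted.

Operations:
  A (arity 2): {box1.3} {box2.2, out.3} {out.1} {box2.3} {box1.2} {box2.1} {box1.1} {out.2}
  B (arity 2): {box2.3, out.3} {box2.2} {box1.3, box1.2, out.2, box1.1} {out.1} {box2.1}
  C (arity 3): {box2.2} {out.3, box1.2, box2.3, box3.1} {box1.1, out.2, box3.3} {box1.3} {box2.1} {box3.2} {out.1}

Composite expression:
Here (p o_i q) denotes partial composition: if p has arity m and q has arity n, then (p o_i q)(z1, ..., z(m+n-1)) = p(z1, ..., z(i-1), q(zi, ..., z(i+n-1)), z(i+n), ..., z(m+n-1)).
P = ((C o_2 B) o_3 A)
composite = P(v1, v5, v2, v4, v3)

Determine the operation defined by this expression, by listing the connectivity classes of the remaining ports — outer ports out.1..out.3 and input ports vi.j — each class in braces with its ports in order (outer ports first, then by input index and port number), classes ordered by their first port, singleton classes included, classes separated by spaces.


{out.1} {out.2, v1.1, v3.3} {out.3, v1.2, v3.1, v4.2} {v1.3} {v2.1} {v2.2} {v2.3} {v3.2} {v4.1} {v4.3} {v5.1, v5.2, v5.3}


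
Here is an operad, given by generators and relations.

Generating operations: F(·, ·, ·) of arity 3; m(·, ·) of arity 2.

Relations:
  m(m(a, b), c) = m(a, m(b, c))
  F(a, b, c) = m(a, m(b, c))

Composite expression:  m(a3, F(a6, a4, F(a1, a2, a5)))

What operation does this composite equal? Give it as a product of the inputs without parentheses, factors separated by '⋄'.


a3 ⋄ a6 ⋄ a4 ⋄ a1 ⋄ a2 ⋄ a5

Under associativity of m, the answer is the a's in reading order.
F(a1, a2, a5) spells out as a1 ⋄ a2 ⋄ a5
F(a6, a4, F(a1, a2, a5)) spells out as a6 ⋄ a4 ⋄ a1 ⋄ a2 ⋄ a5
m(a3, F(a6, a4, F(a1, a2, a5))) spells out as a3 ⋄ a6 ⋄ a4 ⋄ a1 ⋄ a2 ⋄ a5


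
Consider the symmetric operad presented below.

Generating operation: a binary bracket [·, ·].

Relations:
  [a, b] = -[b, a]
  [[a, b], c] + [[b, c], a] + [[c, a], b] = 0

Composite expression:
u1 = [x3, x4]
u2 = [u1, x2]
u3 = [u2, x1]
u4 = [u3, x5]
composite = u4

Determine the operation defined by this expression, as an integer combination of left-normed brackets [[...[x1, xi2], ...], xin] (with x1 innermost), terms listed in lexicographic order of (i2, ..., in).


A multilinear Lie element is pinned by x1-initial words (x1 innermost).
Composite bracket: [[[[x3, x4], x2], x1], x5]
Applying ab - ba throughout gives 16 signed words (2^4 = 16).
Coefficients come from the x1-initial words:
  sign of x1x2x3x4x5 is +1, so it contributes +[[[[x1, x2], x3], x4], x5]
  sign of x1x2x4x3x5 is -1, so it contributes -[[[[x1, x2], x4], x3], x5]
  sign of x1x3x4x2x5 is -1, so it contributes -[[[[x1, x3], x4], x2], x5]
  sign of x1x4x3x2x5 is +1, so it contributes +[[[[x1, x4], x3], x2], x5]

[[[[x1, x2], x3], x4], x5] - [[[[x1, x2], x4], x3], x5] - [[[[x1, x3], x4], x2], x5] + [[[[x1, x4], x3], x2], x5]


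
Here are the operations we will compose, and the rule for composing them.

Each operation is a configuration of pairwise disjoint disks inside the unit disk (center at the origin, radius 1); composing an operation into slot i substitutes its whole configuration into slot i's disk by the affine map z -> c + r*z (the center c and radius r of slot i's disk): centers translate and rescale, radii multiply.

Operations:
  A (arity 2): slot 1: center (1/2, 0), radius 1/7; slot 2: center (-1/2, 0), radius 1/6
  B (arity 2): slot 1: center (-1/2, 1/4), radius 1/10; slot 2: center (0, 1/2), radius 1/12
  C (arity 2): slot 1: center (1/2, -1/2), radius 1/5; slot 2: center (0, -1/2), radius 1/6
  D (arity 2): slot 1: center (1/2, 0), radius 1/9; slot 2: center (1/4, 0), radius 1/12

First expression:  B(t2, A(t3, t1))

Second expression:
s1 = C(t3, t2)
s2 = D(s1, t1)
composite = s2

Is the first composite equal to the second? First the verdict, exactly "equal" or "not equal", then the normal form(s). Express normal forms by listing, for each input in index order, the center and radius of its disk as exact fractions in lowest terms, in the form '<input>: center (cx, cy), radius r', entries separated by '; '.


The first expression reduces to t1: center (-1/24, 1/2), radius 1/72; t2: center (-1/2, 1/4), radius 1/10; t3: center (1/24, 1/2), radius 1/84
The second expression reduces to t1: center (1/4, 0), radius 1/12; t2: center (1/2, -1/18), radius 1/54; t3: center (5/9, -1/18), radius 1/45
The normal forms differ: not equal.

not equal; the first gives t1: center (-1/24, 1/2), radius 1/72; t2: center (-1/2, 1/4), radius 1/10; t3: center (1/24, 1/2), radius 1/84 and the second t1: center (1/4, 0), radius 1/12; t2: center (1/2, -1/18), radius 1/54; t3: center (5/9, -1/18), radius 1/45


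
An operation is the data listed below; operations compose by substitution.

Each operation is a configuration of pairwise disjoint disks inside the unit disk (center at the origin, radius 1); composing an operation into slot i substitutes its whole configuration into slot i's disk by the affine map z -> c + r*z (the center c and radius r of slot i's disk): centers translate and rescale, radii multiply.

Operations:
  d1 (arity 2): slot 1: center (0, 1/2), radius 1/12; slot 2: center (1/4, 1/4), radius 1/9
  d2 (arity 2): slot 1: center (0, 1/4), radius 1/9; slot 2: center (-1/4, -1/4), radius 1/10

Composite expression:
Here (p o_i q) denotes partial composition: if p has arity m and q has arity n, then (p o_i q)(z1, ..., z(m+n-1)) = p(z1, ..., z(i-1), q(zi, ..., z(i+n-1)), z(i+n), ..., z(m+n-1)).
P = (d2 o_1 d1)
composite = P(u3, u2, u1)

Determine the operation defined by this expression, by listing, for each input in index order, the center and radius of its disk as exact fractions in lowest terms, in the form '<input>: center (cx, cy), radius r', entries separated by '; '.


u1: center (-1/4, -1/4), radius 1/10; u2: center (1/36, 5/18), radius 1/81; u3: center (0, 11/36), radius 1/108

Below d2, radii multiply path by path; the u-disk centers shift.
input u3: composing its 2 substitution steps yields center (0, 11/36), radius 1/108
input u2: composing its 2 substitution steps yields center (1/36, 5/18), radius 1/81
input u1: composing its 1 substitution step yields center (-1/4, -1/4), radius 1/10


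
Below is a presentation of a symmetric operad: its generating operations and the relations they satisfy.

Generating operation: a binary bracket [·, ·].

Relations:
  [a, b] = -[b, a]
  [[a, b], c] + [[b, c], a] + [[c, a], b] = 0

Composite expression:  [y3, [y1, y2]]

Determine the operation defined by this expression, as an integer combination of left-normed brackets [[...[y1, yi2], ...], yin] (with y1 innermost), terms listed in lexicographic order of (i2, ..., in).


-[[y1, y2], y3]

Skip Jacobi rewriting: expand, keep y1-initial words, read off terms.
Composite bracket: [y3, [y1, y2]]
The bracket unfolds into 4 signed words via [a, b] = ab - ba (2^2 = 4).
Coefficients come from the y1-initial words:
  y1y2y3 appears with sign -1, giving the term -[[y1, y2], y3]


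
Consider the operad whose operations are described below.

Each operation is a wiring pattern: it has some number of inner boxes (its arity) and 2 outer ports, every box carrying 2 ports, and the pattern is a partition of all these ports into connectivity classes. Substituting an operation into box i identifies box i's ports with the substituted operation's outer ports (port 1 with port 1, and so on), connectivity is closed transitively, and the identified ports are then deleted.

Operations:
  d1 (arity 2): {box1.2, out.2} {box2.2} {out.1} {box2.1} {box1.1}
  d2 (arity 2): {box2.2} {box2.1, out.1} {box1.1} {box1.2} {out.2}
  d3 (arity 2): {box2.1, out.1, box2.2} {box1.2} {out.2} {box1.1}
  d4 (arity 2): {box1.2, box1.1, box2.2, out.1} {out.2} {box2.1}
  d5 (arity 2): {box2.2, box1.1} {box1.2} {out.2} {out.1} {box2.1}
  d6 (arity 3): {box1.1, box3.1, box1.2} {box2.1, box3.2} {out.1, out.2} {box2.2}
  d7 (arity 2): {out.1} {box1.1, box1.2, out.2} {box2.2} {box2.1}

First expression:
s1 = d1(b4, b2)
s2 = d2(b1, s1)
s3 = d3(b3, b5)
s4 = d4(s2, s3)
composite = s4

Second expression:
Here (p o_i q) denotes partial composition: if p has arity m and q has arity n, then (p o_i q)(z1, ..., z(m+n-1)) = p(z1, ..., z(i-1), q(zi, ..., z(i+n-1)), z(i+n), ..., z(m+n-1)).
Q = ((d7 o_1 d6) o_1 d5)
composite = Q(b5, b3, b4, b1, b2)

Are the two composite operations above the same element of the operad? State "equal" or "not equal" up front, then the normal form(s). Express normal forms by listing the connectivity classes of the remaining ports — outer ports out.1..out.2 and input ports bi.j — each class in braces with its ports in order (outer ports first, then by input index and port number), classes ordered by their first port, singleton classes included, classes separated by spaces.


not equal: they reduce to {out.1} {out.2} {b1.1} {b1.2} {b2.1} {b2.2} {b3.1} {b3.2} {b4.1} {b4.2} {b5.1, b5.2} and {out.1} {out.2} {b1.1} {b1.2, b4.1} {b2.1} {b2.2} {b3.1} {b3.2, b5.1} {b4.2} {b5.2}

In normal form, the first expression is {out.1} {out.2} {b1.1} {b1.2} {b2.1} {b2.2} {b3.1} {b3.2} {b4.1} {b4.2} {b5.1, b5.2}
In normal form, the second expression is {out.1} {out.2} {b1.1} {b1.2, b4.1} {b2.1} {b2.2} {b3.1} {b3.2, b5.1} {b4.2} {b5.2}
They disagree, so not equal.


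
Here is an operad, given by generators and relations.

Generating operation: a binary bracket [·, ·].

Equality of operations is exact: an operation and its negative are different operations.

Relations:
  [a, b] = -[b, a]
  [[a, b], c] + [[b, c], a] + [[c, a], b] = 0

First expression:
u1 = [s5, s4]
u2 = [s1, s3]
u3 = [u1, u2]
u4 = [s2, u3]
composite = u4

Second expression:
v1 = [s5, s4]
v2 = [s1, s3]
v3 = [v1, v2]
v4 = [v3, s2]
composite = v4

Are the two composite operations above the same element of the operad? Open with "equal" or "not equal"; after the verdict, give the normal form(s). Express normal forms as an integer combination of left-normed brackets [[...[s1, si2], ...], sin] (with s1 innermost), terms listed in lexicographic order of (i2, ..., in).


not equal — first -[[[[s1, s3], s4], s5], s2] + [[[[s1, s3], s5], s4], s2], second [[[[s1, s3], s4], s5], s2] - [[[[s1, s3], s5], s4], s2]

In normal form, the first expression is -[[[[s1, s3], s4], s5], s2] + [[[[s1, s3], s5], s4], s2]
In normal form, the second expression is [[[[s1, s3], s4], s5], s2] - [[[[s1, s3], s5], s4], s2]
Distinct normal forms: not equal.


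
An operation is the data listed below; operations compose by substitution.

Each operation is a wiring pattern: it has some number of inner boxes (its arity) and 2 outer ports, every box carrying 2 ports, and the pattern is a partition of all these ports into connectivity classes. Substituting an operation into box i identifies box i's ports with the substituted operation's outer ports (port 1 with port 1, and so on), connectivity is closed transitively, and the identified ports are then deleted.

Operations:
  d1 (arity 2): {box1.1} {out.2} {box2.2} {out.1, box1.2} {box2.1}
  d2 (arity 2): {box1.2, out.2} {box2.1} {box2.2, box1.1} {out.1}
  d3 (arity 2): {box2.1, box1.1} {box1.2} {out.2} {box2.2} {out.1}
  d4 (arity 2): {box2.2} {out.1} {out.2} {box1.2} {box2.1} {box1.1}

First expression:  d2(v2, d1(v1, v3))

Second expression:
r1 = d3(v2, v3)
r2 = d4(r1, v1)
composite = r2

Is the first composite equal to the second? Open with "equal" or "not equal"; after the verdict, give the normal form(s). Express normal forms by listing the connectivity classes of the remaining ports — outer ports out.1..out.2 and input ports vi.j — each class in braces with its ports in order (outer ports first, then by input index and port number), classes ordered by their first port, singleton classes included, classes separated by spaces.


not equal — first {out.1} {out.2, v2.2} {v1.1} {v1.2} {v2.1} {v3.1} {v3.2}, second {out.1} {out.2} {v1.1} {v1.2} {v2.1, v3.1} {v2.2} {v3.2}

The first expression, normalized: {out.1} {out.2, v2.2} {v1.1} {v1.2} {v2.1} {v3.1} {v3.2}
The second expression, normalized: {out.1} {out.2} {v1.1} {v1.2} {v2.1, v3.1} {v2.2} {v3.2}
The normal forms differ: not equal.


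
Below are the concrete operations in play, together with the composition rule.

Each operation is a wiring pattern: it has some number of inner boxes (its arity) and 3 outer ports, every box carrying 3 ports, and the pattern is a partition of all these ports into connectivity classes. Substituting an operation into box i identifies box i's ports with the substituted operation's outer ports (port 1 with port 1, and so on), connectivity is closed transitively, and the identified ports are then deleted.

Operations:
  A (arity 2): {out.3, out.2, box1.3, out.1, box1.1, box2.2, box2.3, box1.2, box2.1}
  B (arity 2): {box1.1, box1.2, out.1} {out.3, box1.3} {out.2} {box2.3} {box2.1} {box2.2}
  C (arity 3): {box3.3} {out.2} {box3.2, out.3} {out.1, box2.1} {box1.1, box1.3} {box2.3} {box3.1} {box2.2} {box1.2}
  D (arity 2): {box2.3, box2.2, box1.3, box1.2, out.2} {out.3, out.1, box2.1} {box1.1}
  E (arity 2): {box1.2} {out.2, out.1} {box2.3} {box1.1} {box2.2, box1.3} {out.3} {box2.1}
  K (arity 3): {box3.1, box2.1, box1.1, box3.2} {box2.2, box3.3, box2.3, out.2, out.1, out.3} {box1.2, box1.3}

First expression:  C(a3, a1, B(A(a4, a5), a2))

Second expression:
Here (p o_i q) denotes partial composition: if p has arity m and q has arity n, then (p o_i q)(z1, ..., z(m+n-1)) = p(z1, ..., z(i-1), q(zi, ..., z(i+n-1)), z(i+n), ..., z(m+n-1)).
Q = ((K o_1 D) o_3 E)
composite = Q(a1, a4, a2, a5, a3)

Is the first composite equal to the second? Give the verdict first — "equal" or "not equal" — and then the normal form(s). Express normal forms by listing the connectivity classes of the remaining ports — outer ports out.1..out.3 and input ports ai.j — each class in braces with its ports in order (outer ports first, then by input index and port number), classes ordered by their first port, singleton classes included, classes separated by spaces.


not equal; first: {out.1, a1.1} {out.2} {out.3} {a1.2} {a1.3} {a2.1} {a2.2} {a2.3} {a3.1, a3.3} {a3.2} {a4.1, a4.2, a4.3, a5.1, a5.2, a5.3}; second: {out.1, out.2, out.3, a1.2, a1.3, a3.1, a3.2, a3.3, a4.1, a4.2, a4.3} {a1.1} {a2.1} {a2.2} {a2.3, a5.2} {a5.1} {a5.3}

The first composite normalizes to {out.1, a1.1} {out.2} {out.3} {a1.2} {a1.3} {a2.1} {a2.2} {a2.3} {a3.1, a3.3} {a3.2} {a4.1, a4.2, a4.3, a5.1, a5.2, a5.3}
The second composite normalizes to {out.1, out.2, out.3, a1.2, a1.3, a3.1, a3.2, a3.3, a4.1, a4.2, a4.3} {a1.1} {a2.1} {a2.2} {a2.3, a5.2} {a5.1} {a5.3}
They disagree, so not equal.


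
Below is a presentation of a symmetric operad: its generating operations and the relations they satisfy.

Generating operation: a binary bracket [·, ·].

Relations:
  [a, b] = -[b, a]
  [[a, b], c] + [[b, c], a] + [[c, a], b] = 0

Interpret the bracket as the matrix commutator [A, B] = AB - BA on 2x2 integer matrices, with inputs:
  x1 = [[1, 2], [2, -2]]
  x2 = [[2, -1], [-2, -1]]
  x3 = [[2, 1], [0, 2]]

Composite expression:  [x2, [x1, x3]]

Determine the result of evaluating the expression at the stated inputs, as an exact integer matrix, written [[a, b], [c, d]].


[[6, 5], [8, -6]]

[x1, x3] = [[-2, 3], [0, 2]]
[x2, [x1, x3]] = [[6, 5], [8, -6]]


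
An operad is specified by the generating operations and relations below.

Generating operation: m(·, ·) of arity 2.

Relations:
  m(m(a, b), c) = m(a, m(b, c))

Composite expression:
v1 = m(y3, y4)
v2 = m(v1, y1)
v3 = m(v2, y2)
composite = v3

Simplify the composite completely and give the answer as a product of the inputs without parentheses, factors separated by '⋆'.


Key point: m is associative — brackets drop, the y-order remains.
m(y3, y4) collapses to y3 ⋆ y4
m(m(y3, y4), y1) collapses to y3 ⋆ y4 ⋆ y1
m(m(m(y3, y4), y1), y2) collapses to y3 ⋆ y4 ⋆ y1 ⋆ y2

y3 ⋆ y4 ⋆ y1 ⋆ y2


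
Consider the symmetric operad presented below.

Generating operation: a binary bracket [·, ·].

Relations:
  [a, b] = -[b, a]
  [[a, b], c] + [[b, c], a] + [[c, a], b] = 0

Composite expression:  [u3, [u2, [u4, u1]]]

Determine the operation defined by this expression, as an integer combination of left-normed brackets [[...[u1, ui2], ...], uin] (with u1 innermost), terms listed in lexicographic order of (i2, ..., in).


-[[[u1, u4], u2], u3]

Expand each bracket as ab - ba; the u1-initial words give the coefficients.
Composite bracket: [u3, [u2, [u4, u1]]]
The bracket unfolds into 8 signed words via [a, b] = ab - ba (2^3 = 8).
Collect the words opening with u1:
  u1u4u2u3 (sign -1) contributes -[[[u1, u4], u2], u3]


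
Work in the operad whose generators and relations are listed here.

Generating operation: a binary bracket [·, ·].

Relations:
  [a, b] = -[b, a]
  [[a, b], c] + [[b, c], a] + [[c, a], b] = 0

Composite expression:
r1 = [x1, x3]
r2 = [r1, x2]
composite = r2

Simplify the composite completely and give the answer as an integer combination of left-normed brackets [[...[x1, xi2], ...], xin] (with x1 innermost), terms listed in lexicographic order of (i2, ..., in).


[[x1, x3], x2]

Antisymmetry and Jacobi reduce to x1-anchored left-normed brackets.
Composite bracket: [[x1, x3], x2]
The bracket unfolds into 4 signed words via [a, b] = ab - ba (2^2 = 4).
The x1-initial words carry the normal form:
  from x1x3x2, sign +1: term +[[x1, x3], x2]


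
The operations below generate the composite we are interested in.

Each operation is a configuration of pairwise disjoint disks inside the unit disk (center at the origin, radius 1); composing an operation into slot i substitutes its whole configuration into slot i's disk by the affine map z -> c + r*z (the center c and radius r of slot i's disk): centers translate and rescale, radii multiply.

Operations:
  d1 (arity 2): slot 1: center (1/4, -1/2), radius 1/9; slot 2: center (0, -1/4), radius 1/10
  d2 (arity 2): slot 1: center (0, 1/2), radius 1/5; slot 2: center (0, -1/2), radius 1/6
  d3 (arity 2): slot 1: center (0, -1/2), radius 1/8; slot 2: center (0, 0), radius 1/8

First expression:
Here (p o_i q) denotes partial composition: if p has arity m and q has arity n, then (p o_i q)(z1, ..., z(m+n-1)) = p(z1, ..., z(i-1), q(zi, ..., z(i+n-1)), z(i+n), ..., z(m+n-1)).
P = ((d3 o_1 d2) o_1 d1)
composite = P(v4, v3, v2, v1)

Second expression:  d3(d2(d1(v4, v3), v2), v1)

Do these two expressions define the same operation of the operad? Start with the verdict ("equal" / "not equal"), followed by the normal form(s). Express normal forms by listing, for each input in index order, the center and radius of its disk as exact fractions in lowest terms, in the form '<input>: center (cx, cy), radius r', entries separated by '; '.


Reducing the first expression gives v1: center (0, 0), radius 1/8; v2: center (0, -9/16), radius 1/48; v3: center (0, -71/160), radius 1/400; v4: center (1/160, -9/20), radius 1/360
Reducing the second expression gives v1: center (0, 0), radius 1/8; v2: center (0, -9/16), radius 1/48; v3: center (0, -71/160), radius 1/400; v4: center (1/160, -9/20), radius 1/360
One common form — equal.

equal — both sides give v1: center (0, 0), radius 1/8; v2: center (0, -9/16), radius 1/48; v3: center (0, -71/160), radius 1/400; v4: center (1/160, -9/20), radius 1/360


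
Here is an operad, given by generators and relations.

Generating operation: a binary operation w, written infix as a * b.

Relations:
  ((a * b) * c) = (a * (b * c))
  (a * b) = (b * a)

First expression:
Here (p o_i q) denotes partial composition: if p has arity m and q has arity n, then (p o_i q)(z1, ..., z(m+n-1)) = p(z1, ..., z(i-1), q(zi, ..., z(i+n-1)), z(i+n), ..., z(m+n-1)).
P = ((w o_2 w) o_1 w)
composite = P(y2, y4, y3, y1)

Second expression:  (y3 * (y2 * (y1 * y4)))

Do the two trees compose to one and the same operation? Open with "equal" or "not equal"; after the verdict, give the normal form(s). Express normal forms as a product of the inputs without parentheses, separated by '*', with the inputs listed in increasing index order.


Reducing the first expression gives y1 * y2 * y3 * y4
Reducing the second expression gives y1 * y2 * y3 * y4
Both agree, so they are equal.

equal; both compose to y1 * y2 * y3 * y4


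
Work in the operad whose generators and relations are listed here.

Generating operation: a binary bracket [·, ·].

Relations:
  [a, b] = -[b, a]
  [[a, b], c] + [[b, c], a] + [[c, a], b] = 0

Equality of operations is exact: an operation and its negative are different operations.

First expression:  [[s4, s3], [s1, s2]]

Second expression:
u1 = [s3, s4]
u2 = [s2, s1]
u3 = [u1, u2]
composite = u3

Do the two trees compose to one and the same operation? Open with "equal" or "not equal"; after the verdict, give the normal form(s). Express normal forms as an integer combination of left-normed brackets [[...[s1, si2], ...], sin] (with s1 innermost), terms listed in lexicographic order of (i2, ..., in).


equal; both compose to [[[s1, s2], s3], s4] - [[[s1, s2], s4], s3]

The first composite normalizes to [[[s1, s2], s3], s4] - [[[s1, s2], s4], s3]
The second composite normalizes to [[[s1, s2], s3], s4] - [[[s1, s2], s4], s3]
Same normal form: equal.


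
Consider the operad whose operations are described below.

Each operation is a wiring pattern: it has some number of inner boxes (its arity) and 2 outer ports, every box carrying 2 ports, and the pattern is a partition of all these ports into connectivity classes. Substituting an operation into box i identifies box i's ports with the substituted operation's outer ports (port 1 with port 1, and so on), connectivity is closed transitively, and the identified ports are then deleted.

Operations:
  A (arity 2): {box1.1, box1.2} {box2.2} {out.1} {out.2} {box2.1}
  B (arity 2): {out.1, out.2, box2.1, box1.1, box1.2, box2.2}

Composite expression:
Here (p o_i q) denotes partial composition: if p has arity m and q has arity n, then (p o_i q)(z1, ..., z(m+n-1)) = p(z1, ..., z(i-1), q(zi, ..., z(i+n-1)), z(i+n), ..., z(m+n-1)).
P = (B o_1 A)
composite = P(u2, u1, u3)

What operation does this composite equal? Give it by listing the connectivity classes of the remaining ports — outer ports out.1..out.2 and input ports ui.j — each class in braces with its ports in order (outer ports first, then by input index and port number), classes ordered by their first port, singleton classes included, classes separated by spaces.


{out.1, out.2, u3.1, u3.2} {u1.1} {u1.2} {u2.1, u2.2}


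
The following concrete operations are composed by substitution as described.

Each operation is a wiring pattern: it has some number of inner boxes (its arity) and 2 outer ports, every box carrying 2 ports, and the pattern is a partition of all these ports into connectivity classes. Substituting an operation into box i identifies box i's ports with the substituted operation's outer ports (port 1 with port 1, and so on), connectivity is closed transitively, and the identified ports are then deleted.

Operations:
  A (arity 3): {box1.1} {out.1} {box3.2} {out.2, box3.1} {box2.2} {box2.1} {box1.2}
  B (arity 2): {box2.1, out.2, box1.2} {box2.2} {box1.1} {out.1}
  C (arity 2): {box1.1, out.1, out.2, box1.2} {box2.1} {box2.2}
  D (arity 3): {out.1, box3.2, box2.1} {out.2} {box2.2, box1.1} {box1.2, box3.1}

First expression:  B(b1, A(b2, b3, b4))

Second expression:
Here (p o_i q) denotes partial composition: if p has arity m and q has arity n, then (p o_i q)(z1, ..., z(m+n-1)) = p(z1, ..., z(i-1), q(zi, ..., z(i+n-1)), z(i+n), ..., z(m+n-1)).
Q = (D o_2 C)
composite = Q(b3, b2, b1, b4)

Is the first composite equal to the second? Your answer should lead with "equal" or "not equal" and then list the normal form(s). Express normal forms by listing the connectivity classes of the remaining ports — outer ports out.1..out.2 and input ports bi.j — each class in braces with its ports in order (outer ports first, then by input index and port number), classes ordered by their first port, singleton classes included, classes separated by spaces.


not equal; first: {out.1} {out.2, b1.2} {b1.1} {b2.1} {b2.2} {b3.1} {b3.2} {b4.1} {b4.2}; second: {out.1, b2.1, b2.2, b3.1, b4.2} {out.2} {b1.1} {b1.2} {b3.2, b4.1}

The first expression reduces to {out.1} {out.2, b1.2} {b1.1} {b2.1} {b2.2} {b3.1} {b3.2} {b4.1} {b4.2}
The second expression reduces to {out.1, b2.1, b2.2, b3.1, b4.2} {out.2} {b1.1} {b1.2} {b3.2, b4.1}
The normal forms differ: not equal.


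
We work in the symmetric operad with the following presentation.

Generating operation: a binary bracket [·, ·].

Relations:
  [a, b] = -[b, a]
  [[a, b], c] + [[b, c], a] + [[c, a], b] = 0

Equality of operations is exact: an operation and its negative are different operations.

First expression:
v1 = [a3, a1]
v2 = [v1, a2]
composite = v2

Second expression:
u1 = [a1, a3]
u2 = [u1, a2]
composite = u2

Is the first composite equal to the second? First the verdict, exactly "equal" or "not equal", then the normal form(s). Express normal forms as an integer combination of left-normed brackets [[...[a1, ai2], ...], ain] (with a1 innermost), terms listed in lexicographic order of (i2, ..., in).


Reducing the first expression gives -[[a1, a3], a2]
Reducing the second expression gives [[a1, a3], a2]
They disagree, so not equal.

not equal; first: -[[a1, a3], a2]; second: [[a1, a3], a2]


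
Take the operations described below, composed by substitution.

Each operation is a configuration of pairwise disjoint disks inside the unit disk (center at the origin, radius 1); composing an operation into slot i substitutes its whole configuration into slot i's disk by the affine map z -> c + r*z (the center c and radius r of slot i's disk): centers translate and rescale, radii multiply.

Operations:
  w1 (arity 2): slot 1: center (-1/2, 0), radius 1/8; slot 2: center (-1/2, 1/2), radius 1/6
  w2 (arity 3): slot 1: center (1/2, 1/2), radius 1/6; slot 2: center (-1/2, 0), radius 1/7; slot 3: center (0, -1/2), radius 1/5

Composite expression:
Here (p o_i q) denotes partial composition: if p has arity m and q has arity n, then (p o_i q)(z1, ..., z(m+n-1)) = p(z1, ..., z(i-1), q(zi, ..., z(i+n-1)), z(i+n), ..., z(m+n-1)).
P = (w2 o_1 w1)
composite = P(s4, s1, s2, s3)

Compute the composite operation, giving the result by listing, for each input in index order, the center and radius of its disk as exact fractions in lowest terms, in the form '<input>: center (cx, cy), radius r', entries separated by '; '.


s1: center (5/12, 7/12), radius 1/36; s2: center (-1/2, 0), radius 1/7; s3: center (0, -1/2), radius 1/5; s4: center (5/12, 1/2), radius 1/48

Below w2, radii multiply path by path; the s-disk centers shift.
tracing s4 down its 2-map path: center (5/12, 1/2), radius 1/48
tracing s1 down its 2-map path: center (5/12, 7/12), radius 1/36
tracing s2 down its 1-map path: center (-1/2, 0), radius 1/7
tracing s3 down its 1-map path: center (0, -1/2), radius 1/5


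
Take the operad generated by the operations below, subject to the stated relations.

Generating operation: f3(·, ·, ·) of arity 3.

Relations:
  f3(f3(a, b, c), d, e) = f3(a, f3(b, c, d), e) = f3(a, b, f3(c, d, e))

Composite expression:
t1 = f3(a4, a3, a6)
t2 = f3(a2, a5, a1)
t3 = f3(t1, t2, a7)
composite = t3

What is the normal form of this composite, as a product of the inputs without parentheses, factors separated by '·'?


a4 · a3 · a6 · a2 · a5 · a1 · a7

Key point: f3 is associative — brackets drop, the a-order remains.
f3(a4, a3, a6) reduces to a4 · a3 · a6
f3(a2, a5, a1) reduces to a2 · a5 · a1
f3(f3(a4, a3, a6), f3(a2, a5, a1), a7) reduces to a4 · a3 · a6 · a2 · a5 · a1 · a7


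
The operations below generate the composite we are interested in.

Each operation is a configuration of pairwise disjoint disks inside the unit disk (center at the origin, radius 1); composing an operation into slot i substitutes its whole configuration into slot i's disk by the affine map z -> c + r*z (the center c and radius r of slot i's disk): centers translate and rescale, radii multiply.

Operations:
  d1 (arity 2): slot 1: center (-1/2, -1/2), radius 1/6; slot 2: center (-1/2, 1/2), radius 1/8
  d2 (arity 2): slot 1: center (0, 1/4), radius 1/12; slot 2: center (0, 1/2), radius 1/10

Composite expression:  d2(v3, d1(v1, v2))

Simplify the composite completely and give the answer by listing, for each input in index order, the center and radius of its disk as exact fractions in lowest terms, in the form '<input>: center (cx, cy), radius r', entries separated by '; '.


v1: center (-1/20, 9/20), radius 1/60; v2: center (-1/20, 11/20), radius 1/80; v3: center (0, 1/4), radius 1/12

Below d2, radii multiply path by path; the v-disk centers shift.
input v3: composing its 1 substitution step yields center (0, 1/4), radius 1/12
input v1: composing its 2 substitution steps yields center (-1/20, 9/20), radius 1/60
input v2: composing its 2 substitution steps yields center (-1/20, 11/20), radius 1/80
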